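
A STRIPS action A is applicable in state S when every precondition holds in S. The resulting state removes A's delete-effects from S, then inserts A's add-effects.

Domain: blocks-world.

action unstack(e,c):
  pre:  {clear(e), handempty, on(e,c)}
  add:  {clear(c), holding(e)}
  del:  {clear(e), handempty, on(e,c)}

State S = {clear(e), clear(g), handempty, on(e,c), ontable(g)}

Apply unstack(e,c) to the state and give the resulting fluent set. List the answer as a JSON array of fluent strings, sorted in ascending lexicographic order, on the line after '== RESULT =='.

Compute (S \ del) ∪ add:
  pre ⊆ S: {clear(e), handempty, on(e,c)} ⊆ S  — applicable
  S \ del = {clear(g), ontable(g)}
  ∪ add   = {clear(c), clear(g), holding(e), ontable(g)}

== RESULT ==
["clear(c)", "clear(g)", "holding(e)", "ontable(g)"]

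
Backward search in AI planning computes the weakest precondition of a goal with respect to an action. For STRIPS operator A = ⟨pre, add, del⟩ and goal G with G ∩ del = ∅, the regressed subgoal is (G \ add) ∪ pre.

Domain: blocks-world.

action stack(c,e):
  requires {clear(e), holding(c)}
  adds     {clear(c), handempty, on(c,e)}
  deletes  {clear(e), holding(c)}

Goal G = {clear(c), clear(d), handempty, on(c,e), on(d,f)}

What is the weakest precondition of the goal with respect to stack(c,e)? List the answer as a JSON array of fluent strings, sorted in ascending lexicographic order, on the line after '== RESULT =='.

Regress:
  G ∩ del = {}  (empty — regression defined)
  G \ add = {clear(c), clear(d), handempty, on(c,e), on(d,f)} \ {clear(c), handempty, on(c,e)} = {clear(d), on(d,f)}
  ∪ pre   = {clear(d), on(d,f)} ∪ {clear(e), holding(c)}
          = {clear(d), clear(e), holding(c), on(d,f)}

== RESULT ==
["clear(d)", "clear(e)", "holding(c)", "on(d,f)"]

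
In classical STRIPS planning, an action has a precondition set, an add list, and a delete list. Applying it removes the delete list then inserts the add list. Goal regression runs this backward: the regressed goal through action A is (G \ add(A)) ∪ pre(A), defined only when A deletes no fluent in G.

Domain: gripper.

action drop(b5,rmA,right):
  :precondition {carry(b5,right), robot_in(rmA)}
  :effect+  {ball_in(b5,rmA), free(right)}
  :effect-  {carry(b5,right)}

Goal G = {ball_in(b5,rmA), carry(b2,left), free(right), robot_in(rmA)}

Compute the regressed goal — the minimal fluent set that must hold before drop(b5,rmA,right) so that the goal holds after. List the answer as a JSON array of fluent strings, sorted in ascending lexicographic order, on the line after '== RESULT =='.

Regress:
  G ∩ del = {}  (empty — regression defined)
  G \ add = {ball_in(b5,rmA), carry(b2,left), free(right), robot_in(rmA)} \ {ball_in(b5,rmA), free(right)} = {carry(b2,left), robot_in(rmA)}
  ∪ pre   = {carry(b2,left), robot_in(rmA)} ∪ {carry(b5,right), robot_in(rmA)}
          = {carry(b2,left), carry(b5,right), robot_in(rmA)}

== RESULT ==
["carry(b2,left)", "carry(b5,right)", "robot_in(rmA)"]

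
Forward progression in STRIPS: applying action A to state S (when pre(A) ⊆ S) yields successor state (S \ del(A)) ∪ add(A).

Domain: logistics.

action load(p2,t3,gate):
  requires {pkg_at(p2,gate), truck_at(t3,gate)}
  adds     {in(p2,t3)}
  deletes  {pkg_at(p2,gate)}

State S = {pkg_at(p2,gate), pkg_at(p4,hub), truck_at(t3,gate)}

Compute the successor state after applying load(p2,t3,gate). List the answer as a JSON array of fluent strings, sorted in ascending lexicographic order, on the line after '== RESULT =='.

Progress:
  pre ⊆ S: {pkg_at(p2,gate), truck_at(t3,gate)} ⊆ S  — applicable
  S \ del = {pkg_at(p4,hub), truck_at(t3,gate)}
  ∪ add   = {in(p2,t3), pkg_at(p4,hub), truck_at(t3,gate)}

== RESULT ==
["in(p2,t3)", "pkg_at(p4,hub)", "truck_at(t3,gate)"]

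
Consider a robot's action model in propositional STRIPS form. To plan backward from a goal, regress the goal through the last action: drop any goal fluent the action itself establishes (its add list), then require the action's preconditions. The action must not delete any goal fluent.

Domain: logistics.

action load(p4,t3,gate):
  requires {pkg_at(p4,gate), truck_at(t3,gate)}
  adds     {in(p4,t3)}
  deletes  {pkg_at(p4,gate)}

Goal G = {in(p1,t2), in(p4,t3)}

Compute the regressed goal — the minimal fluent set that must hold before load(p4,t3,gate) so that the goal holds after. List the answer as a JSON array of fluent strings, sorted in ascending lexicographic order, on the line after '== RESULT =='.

Compute (G \ add) ∪ pre:
  G ∩ del = {}  (empty — regression defined)
  G \ add = {in(p1,t2), in(p4,t3)} \ {in(p4,t3)} = {in(p1,t2)}
  ∪ pre   = {in(p1,t2)} ∪ {pkg_at(p4,gate), truck_at(t3,gate)}
          = {in(p1,t2), pkg_at(p4,gate), truck_at(t3,gate)}

== RESULT ==
["in(p1,t2)", "pkg_at(p4,gate)", "truck_at(t3,gate)"]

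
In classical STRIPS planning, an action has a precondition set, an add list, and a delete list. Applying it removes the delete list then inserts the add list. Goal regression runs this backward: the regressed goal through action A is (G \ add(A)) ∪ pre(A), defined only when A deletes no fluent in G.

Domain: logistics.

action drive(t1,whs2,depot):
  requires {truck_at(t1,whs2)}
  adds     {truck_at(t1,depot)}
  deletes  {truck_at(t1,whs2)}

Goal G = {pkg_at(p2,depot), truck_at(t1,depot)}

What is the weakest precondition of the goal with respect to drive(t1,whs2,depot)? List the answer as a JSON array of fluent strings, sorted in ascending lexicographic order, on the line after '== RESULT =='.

Regress:
  G ∩ del = {}  (empty — regression defined)
  G \ add = {pkg_at(p2,depot), truck_at(t1,depot)} \ {truck_at(t1,depot)} = {pkg_at(p2,depot)}
  ∪ pre   = {pkg_at(p2,depot)} ∪ {truck_at(t1,whs2)}
          = {pkg_at(p2,depot), truck_at(t1,whs2)}

== RESULT ==
["pkg_at(p2,depot)", "truck_at(t1,whs2)"]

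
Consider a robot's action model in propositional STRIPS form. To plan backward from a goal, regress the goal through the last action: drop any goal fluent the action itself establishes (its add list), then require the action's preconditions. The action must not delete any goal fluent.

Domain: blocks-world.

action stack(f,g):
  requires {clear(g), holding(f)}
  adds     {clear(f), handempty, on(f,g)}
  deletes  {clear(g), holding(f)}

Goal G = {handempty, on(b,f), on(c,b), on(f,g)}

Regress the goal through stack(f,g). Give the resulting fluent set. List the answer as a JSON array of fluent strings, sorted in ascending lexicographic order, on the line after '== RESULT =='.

Regress:
  G ∩ del = {}  (empty — regression defined)
  G \ add = {handempty, on(b,f), on(c,b), on(f,g)} \ {clear(f), handempty, on(f,g)} = {on(b,f), on(c,b)}
  ∪ pre   = {on(b,f), on(c,b)} ∪ {clear(g), holding(f)}
          = {clear(g), holding(f), on(b,f), on(c,b)}

== RESULT ==
["clear(g)", "holding(f)", "on(b,f)", "on(c,b)"]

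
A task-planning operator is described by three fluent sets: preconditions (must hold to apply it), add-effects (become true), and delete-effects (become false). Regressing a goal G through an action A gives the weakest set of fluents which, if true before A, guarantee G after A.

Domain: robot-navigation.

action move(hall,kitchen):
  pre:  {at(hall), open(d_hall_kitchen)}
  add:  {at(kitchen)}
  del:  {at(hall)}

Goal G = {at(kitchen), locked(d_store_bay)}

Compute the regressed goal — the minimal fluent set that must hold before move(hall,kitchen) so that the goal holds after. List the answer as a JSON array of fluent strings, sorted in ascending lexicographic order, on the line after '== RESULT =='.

Regress:
  G ∩ del = {}  (empty — regression defined)
  G \ add = {at(kitchen), locked(d_store_bay)} \ {at(kitchen)} = {locked(d_store_bay)}
  ∪ pre   = {locked(d_store_bay)} ∪ {at(hall), open(d_hall_kitchen)}
          = {at(hall), locked(d_store_bay), open(d_hall_kitchen)}

== RESULT ==
["at(hall)", "locked(d_store_bay)", "open(d_hall_kitchen)"]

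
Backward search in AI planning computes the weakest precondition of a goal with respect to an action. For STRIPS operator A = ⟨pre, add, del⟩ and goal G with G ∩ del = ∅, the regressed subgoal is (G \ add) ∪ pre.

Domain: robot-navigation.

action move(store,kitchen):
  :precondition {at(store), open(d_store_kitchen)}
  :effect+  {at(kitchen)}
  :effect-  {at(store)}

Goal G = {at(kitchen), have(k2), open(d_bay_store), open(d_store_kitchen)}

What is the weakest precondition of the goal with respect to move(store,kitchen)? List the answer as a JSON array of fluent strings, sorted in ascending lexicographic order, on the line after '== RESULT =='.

Regress:
  G ∩ del = {}  (empty — regression defined)
  G \ add = {at(kitchen), have(k2), open(d_bay_store), open(d_store_kitchen)} \ {at(kitchen)} = {have(k2), open(d_bay_store), open(d_store_kitchen)}
  ∪ pre   = {have(k2), open(d_bay_store), open(d_store_kitchen)} ∪ {at(store), open(d_store_kitchen)}
          = {at(store), have(k2), open(d_bay_store), open(d_store_kitchen)}

== RESULT ==
["at(store)", "have(k2)", "open(d_bay_store)", "open(d_store_kitchen)"]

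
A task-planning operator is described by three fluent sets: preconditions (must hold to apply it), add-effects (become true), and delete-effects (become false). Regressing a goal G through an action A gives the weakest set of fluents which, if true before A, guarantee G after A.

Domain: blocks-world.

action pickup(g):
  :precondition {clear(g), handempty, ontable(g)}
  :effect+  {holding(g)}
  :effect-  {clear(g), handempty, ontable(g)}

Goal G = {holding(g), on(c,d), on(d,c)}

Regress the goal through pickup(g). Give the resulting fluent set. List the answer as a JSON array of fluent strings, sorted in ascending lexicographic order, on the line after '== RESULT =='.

Regress:
  G ∩ del = {}  (empty — regression defined)
  G \ add = {holding(g), on(c,d), on(d,c)} \ {holding(g)} = {on(c,d), on(d,c)}
  ∪ pre   = {on(c,d), on(d,c)} ∪ {clear(g), handempty, ontable(g)}
          = {clear(g), handempty, on(c,d), on(d,c), ontable(g)}

== RESULT ==
["clear(g)", "handempty", "on(c,d)", "on(d,c)", "ontable(g)"]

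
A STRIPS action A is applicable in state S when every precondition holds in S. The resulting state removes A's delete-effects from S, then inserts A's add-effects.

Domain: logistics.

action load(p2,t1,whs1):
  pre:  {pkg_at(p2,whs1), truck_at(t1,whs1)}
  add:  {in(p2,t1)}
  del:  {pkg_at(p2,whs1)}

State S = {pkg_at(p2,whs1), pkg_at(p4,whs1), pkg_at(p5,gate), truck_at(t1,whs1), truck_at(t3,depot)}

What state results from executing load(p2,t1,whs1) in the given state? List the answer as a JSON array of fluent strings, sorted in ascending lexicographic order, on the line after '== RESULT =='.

Compute (S \ del) ∪ add:
  pre ⊆ S: {pkg_at(p2,whs1), truck_at(t1,whs1)} ⊆ S  — applicable
  S \ del = {pkg_at(p4,whs1), pkg_at(p5,gate), truck_at(t1,whs1), truck_at(t3,depot)}
  ∪ add   = {in(p2,t1), pkg_at(p4,whs1), pkg_at(p5,gate), truck_at(t1,whs1), truck_at(t3,depot)}

== RESULT ==
["in(p2,t1)", "pkg_at(p4,whs1)", "pkg_at(p5,gate)", "truck_at(t1,whs1)", "truck_at(t3,depot)"]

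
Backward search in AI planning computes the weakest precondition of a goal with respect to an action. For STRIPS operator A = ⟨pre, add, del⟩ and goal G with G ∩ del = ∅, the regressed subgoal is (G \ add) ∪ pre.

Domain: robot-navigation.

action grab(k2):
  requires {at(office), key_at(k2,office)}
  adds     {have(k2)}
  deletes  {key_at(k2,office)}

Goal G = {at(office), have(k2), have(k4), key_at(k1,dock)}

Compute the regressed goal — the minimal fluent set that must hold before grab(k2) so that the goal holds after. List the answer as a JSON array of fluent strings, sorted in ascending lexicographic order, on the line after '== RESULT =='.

Regress:
  G ∩ del = {}  (empty — regression defined)
  G \ add = {at(office), have(k2), have(k4), key_at(k1,dock)} \ {have(k2)} = {at(office), have(k4), key_at(k1,dock)}
  ∪ pre   = {at(office), have(k4), key_at(k1,dock)} ∪ {at(office), key_at(k2,office)}
          = {at(office), have(k4), key_at(k1,dock), key_at(k2,office)}

== RESULT ==
["at(office)", "have(k4)", "key_at(k1,dock)", "key_at(k2,office)"]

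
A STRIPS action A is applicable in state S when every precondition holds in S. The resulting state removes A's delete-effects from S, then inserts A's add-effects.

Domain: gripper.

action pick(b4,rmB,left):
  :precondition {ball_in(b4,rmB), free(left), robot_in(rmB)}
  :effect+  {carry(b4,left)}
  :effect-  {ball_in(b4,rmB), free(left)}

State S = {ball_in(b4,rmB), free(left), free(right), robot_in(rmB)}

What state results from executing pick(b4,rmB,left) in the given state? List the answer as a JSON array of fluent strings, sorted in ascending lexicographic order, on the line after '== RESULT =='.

Progress:
  pre ⊆ S: {ball_in(b4,rmB), free(left), robot_in(rmB)} ⊆ S  — applicable
  S \ del = {free(right), robot_in(rmB)}
  ∪ add   = {carry(b4,left), free(right), robot_in(rmB)}

== RESULT ==
["carry(b4,left)", "free(right)", "robot_in(rmB)"]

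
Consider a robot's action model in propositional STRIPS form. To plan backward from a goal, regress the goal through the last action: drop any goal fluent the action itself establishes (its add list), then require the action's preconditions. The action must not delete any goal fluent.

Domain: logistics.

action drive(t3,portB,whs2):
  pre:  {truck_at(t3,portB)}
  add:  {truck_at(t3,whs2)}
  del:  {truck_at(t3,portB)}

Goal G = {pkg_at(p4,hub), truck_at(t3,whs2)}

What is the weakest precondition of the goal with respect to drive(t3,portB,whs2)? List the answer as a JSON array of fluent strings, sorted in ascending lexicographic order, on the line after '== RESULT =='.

Compute (G \ add) ∪ pre:
  G ∩ del = {}  (empty — regression defined)
  G \ add = {pkg_at(p4,hub), truck_at(t3,whs2)} \ {truck_at(t3,whs2)} = {pkg_at(p4,hub)}
  ∪ pre   = {pkg_at(p4,hub)} ∪ {truck_at(t3,portB)}
          = {pkg_at(p4,hub), truck_at(t3,portB)}

== RESULT ==
["pkg_at(p4,hub)", "truck_at(t3,portB)"]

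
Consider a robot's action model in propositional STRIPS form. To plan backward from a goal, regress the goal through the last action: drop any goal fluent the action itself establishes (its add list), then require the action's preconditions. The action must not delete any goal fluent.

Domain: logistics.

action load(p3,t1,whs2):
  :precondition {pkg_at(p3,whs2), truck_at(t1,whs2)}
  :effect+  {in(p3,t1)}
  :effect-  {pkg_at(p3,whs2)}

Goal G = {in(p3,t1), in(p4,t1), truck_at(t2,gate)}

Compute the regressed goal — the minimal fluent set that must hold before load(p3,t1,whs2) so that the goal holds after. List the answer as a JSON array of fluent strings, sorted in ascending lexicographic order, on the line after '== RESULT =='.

Compute (G \ add) ∪ pre:
  G ∩ del = {}  (empty — regression defined)
  G \ add = {in(p3,t1), in(p4,t1), truck_at(t2,gate)} \ {in(p3,t1)} = {in(p4,t1), truck_at(t2,gate)}
  ∪ pre   = {in(p4,t1), truck_at(t2,gate)} ∪ {pkg_at(p3,whs2), truck_at(t1,whs2)}
          = {in(p4,t1), pkg_at(p3,whs2), truck_at(t1,whs2), truck_at(t2,gate)}

== RESULT ==
["in(p4,t1)", "pkg_at(p3,whs2)", "truck_at(t1,whs2)", "truck_at(t2,gate)"]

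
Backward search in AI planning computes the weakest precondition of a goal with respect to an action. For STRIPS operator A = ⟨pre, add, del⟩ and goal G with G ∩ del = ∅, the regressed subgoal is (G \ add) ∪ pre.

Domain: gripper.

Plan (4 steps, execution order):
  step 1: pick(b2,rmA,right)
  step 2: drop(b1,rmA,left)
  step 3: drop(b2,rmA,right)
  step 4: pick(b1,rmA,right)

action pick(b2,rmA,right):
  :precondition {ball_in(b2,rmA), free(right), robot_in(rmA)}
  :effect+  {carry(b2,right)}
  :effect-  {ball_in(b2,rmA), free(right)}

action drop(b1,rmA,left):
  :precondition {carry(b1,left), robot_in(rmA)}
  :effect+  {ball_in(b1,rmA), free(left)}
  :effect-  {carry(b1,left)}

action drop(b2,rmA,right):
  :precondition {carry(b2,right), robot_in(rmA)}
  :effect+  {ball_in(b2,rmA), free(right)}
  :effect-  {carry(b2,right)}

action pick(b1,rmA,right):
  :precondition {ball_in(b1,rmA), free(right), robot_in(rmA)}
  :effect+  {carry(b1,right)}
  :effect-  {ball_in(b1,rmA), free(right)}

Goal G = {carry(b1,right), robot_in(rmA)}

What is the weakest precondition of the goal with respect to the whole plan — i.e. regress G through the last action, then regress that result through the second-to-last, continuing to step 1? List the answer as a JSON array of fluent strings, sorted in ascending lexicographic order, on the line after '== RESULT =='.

Work backward from the goal:
  through step 4 (pick(b1,rmA,right)): drop {carry(b1,right)}, keep {robot_in(rmA)}, require {ball_in(b1,rmA), free(right), robot_in(rmA)}
    → {ball_in(b1,rmA), free(right), robot_in(rmA)}
  through step 3 (drop(b2,rmA,right)): drop {free(right)}, keep {ball_in(b1,rmA), robot_in(rmA)}, require {carry(b2,right), robot_in(rmA)}
    → {ball_in(b1,rmA), carry(b2,right), robot_in(rmA)}
  through step 2 (drop(b1,rmA,left)): drop {ball_in(b1,rmA)}, keep {carry(b2,right), robot_in(rmA)}, require {carry(b1,left), robot_in(rmA)}
    → {carry(b1,left), carry(b2,right), robot_in(rmA)}
  through step 1 (pick(b2,rmA,right)): drop {carry(b2,right)}, keep {carry(b1,left), robot_in(rmA)}, require {ball_in(b2,rmA), free(right), robot_in(rmA)}
    → {ball_in(b2,rmA), carry(b1,left), free(right), robot_in(rmA)}

== RESULT ==
["ball_in(b2,rmA)", "carry(b1,left)", "free(right)", "robot_in(rmA)"]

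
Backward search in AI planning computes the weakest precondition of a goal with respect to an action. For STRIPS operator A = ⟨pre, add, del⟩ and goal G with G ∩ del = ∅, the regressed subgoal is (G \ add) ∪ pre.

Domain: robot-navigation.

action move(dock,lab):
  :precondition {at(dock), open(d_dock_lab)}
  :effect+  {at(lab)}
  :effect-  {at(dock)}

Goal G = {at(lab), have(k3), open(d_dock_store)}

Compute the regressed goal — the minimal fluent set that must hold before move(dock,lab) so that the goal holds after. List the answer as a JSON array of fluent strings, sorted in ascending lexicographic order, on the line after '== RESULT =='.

Compute (G \ add) ∪ pre:
  G ∩ del = {}  (empty — regression defined)
  G \ add = {at(lab), have(k3), open(d_dock_store)} \ {at(lab)} = {have(k3), open(d_dock_store)}
  ∪ pre   = {have(k3), open(d_dock_store)} ∪ {at(dock), open(d_dock_lab)}
          = {at(dock), have(k3), open(d_dock_lab), open(d_dock_store)}

== RESULT ==
["at(dock)", "have(k3)", "open(d_dock_lab)", "open(d_dock_store)"]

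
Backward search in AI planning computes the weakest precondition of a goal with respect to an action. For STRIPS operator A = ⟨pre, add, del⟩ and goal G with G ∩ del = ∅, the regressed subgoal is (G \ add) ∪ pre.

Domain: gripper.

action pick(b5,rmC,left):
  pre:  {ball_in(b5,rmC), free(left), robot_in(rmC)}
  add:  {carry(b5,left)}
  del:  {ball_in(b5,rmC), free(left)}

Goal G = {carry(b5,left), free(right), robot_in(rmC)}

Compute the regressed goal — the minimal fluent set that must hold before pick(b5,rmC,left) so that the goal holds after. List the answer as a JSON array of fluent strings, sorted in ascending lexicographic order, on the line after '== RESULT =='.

Compute (G \ add) ∪ pre:
  G ∩ del = {}  (empty — regression defined)
  G \ add = {carry(b5,left), free(right), robot_in(rmC)} \ {carry(b5,left)} = {free(right), robot_in(rmC)}
  ∪ pre   = {free(right), robot_in(rmC)} ∪ {ball_in(b5,rmC), free(left), robot_in(rmC)}
          = {ball_in(b5,rmC), free(left), free(right), robot_in(rmC)}

== RESULT ==
["ball_in(b5,rmC)", "free(left)", "free(right)", "robot_in(rmC)"]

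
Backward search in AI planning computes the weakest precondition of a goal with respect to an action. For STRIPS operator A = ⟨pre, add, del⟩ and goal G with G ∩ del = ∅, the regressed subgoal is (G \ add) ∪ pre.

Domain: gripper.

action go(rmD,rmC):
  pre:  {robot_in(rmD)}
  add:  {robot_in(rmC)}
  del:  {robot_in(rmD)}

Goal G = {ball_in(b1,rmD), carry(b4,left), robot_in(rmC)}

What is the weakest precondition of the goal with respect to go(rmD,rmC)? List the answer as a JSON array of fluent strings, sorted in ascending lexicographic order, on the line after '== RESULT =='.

Compute (G \ add) ∪ pre:
  G ∩ del = {}  (empty — regression defined)
  G \ add = {ball_in(b1,rmD), carry(b4,left), robot_in(rmC)} \ {robot_in(rmC)} = {ball_in(b1,rmD), carry(b4,left)}
  ∪ pre   = {ball_in(b1,rmD), carry(b4,left)} ∪ {robot_in(rmD)}
          = {ball_in(b1,rmD), carry(b4,left), robot_in(rmD)}

== RESULT ==
["ball_in(b1,rmD)", "carry(b4,left)", "robot_in(rmD)"]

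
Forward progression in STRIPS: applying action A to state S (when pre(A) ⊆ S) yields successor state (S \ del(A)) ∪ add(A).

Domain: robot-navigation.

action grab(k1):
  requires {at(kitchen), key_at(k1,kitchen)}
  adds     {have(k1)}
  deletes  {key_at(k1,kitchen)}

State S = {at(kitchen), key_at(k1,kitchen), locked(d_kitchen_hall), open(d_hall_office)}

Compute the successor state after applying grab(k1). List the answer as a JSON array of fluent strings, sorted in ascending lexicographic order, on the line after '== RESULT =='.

Compute (S \ del) ∪ add:
  pre ⊆ S: {at(kitchen), key_at(k1,kitchen)} ⊆ S  — applicable
  S \ del = {at(kitchen), locked(d_kitchen_hall), open(d_hall_office)}
  ∪ add   = {at(kitchen), have(k1), locked(d_kitchen_hall), open(d_hall_office)}

== RESULT ==
["at(kitchen)", "have(k1)", "locked(d_kitchen_hall)", "open(d_hall_office)"]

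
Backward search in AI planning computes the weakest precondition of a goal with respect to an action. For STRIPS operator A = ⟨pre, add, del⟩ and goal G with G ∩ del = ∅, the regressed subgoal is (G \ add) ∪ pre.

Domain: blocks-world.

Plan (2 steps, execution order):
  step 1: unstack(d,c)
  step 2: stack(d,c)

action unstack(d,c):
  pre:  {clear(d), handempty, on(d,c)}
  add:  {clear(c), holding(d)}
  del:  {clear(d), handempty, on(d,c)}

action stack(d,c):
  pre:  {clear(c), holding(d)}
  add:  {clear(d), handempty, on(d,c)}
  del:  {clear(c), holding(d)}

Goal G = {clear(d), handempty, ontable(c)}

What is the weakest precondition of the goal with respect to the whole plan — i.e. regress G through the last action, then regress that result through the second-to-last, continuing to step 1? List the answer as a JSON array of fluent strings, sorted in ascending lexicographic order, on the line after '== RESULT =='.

Work backward from the goal:
  through step 2 (stack(d,c)): drop {clear(d), handempty}, keep {ontable(c)}, require {clear(c), holding(d)}
    → {clear(c), holding(d), ontable(c)}
  through step 1 (unstack(d,c)): drop {clear(c), holding(d)}, keep {ontable(c)}, require {clear(d), handempty, on(d,c)}
    → {clear(d), handempty, on(d,c), ontable(c)}

== RESULT ==
["clear(d)", "handempty", "on(d,c)", "ontable(c)"]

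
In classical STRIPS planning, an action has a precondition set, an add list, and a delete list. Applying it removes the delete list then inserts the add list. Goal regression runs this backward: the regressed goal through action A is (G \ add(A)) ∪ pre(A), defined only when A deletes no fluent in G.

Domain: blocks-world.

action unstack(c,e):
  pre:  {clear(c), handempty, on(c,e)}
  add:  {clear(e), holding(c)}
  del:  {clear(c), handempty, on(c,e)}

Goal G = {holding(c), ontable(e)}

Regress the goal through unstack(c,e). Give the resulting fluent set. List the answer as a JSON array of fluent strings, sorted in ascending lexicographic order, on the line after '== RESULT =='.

Compute (G \ add) ∪ pre:
  G ∩ del = {}  (empty — regression defined)
  G \ add = {holding(c), ontable(e)} \ {clear(e), holding(c)} = {ontable(e)}
  ∪ pre   = {ontable(e)} ∪ {clear(c), handempty, on(c,e)}
          = {clear(c), handempty, on(c,e), ontable(e)}

== RESULT ==
["clear(c)", "handempty", "on(c,e)", "ontable(e)"]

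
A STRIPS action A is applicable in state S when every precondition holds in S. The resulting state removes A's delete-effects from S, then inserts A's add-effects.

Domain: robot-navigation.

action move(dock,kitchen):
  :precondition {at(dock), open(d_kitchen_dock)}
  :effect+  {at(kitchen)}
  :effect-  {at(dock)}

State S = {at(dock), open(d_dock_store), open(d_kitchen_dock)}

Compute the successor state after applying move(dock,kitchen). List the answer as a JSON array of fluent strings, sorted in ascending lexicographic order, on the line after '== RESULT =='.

Compute (S \ del) ∪ add:
  pre ⊆ S: {at(dock), open(d_kitchen_dock)} ⊆ S  — applicable
  S \ del = {open(d_dock_store), open(d_kitchen_dock)}
  ∪ add   = {at(kitchen), open(d_dock_store), open(d_kitchen_dock)}

== RESULT ==
["at(kitchen)", "open(d_dock_store)", "open(d_kitchen_dock)"]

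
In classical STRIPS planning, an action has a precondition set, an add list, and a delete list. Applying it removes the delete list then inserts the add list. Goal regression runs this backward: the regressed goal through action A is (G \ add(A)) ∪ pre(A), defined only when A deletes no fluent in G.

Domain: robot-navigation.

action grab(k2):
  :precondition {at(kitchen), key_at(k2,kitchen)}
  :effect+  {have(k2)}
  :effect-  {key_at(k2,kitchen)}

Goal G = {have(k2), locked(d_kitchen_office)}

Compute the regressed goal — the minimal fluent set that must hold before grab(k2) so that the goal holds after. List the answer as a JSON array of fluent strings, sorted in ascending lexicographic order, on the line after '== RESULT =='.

Regress:
  G ∩ del = {}  (empty — regression defined)
  G \ add = {have(k2), locked(d_kitchen_office)} \ {have(k2)} = {locked(d_kitchen_office)}
  ∪ pre   = {locked(d_kitchen_office)} ∪ {at(kitchen), key_at(k2,kitchen)}
          = {at(kitchen), key_at(k2,kitchen), locked(d_kitchen_office)}

== RESULT ==
["at(kitchen)", "key_at(k2,kitchen)", "locked(d_kitchen_office)"]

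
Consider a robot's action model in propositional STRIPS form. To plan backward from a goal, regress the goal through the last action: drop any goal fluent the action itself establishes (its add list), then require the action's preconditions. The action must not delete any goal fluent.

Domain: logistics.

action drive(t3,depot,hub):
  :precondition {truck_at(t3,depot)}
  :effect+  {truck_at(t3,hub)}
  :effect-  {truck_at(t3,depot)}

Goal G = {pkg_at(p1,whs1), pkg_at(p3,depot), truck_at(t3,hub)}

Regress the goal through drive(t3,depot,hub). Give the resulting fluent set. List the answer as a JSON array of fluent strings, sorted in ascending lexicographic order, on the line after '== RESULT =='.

Regress:
  G ∩ del = {}  (empty — regression defined)
  G \ add = {pkg_at(p1,whs1), pkg_at(p3,depot), truck_at(t3,hub)} \ {truck_at(t3,hub)} = {pkg_at(p1,whs1), pkg_at(p3,depot)}
  ∪ pre   = {pkg_at(p1,whs1), pkg_at(p3,depot)} ∪ {truck_at(t3,depot)}
          = {pkg_at(p1,whs1), pkg_at(p3,depot), truck_at(t3,depot)}

== RESULT ==
["pkg_at(p1,whs1)", "pkg_at(p3,depot)", "truck_at(t3,depot)"]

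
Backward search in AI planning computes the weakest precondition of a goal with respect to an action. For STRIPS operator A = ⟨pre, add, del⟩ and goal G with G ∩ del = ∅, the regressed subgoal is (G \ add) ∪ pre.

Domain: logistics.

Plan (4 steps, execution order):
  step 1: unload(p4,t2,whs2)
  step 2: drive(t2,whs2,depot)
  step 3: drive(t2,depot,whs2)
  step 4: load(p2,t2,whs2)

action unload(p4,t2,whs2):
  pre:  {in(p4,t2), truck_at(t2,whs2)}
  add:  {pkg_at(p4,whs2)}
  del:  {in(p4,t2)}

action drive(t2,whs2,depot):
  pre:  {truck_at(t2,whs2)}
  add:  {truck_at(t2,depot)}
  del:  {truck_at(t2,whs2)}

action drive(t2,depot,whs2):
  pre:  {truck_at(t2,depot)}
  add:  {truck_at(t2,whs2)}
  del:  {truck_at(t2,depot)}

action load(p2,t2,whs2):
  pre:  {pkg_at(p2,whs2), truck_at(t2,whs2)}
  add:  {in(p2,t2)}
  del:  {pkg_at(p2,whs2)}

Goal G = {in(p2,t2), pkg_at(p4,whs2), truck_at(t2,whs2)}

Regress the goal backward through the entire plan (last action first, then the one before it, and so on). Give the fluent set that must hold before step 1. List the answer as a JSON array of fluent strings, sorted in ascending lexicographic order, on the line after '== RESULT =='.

Regress step by step:
  through step 4 (load(p2,t2,whs2)): drop {in(p2,t2)}, keep {pkg_at(p4,whs2), truck_at(t2,whs2)}, require {pkg_at(p2,whs2), truck_at(t2,whs2)}
    → {pkg_at(p2,whs2), pkg_at(p4,whs2), truck_at(t2,whs2)}
  through step 3 (drive(t2,depot,whs2)): drop {truck_at(t2,whs2)}, keep {pkg_at(p2,whs2), pkg_at(p4,whs2)}, require {truck_at(t2,depot)}
    → {pkg_at(p2,whs2), pkg_at(p4,whs2), truck_at(t2,depot)}
  through step 2 (drive(t2,whs2,depot)): drop {truck_at(t2,depot)}, keep {pkg_at(p2,whs2), pkg_at(p4,whs2)}, require {truck_at(t2,whs2)}
    → {pkg_at(p2,whs2), pkg_at(p4,whs2), truck_at(t2,whs2)}
  through step 1 (unload(p4,t2,whs2)): drop {pkg_at(p4,whs2)}, keep {pkg_at(p2,whs2), truck_at(t2,whs2)}, require {in(p4,t2), truck_at(t2,whs2)}
    → {in(p4,t2), pkg_at(p2,whs2), truck_at(t2,whs2)}

== RESULT ==
["in(p4,t2)", "pkg_at(p2,whs2)", "truck_at(t2,whs2)"]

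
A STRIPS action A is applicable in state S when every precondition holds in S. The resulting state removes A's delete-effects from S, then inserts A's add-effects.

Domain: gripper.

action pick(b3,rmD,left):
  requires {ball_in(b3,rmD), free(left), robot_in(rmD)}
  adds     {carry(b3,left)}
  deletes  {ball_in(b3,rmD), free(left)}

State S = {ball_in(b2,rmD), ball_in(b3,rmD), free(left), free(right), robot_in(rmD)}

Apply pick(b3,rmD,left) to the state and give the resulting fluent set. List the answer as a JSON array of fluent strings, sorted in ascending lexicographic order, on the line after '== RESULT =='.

Compute (S \ del) ∪ add:
  pre ⊆ S: {ball_in(b3,rmD), free(left), robot_in(rmD)} ⊆ S  — applicable
  S \ del = {ball_in(b2,rmD), free(right), robot_in(rmD)}
  ∪ add   = {ball_in(b2,rmD), carry(b3,left), free(right), robot_in(rmD)}

== RESULT ==
["ball_in(b2,rmD)", "carry(b3,left)", "free(right)", "robot_in(rmD)"]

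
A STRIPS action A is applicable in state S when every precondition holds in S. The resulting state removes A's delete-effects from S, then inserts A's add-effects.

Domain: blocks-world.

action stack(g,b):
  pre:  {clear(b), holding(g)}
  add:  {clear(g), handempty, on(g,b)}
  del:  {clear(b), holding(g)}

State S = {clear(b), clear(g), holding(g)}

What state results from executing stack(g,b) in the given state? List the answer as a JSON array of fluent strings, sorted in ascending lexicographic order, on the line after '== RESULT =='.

Compute (S \ del) ∪ add:
  pre ⊆ S: {clear(b), holding(g)} ⊆ S  — applicable
  S \ del = {clear(g)}
  ∪ add   = {clear(g), handempty, on(g,b)}

== RESULT ==
["clear(g)", "handempty", "on(g,b)"]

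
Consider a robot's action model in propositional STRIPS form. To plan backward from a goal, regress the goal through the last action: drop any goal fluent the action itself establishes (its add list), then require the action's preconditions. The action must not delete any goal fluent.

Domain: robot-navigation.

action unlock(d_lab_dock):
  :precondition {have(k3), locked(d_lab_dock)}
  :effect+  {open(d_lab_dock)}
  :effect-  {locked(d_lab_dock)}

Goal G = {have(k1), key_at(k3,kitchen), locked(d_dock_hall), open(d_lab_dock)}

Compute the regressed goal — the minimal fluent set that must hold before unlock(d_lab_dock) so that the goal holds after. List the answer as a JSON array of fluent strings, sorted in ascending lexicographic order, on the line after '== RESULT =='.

Compute (G \ add) ∪ pre:
  G ∩ del = {}  (empty — regression defined)
  G \ add = {have(k1), key_at(k3,kitchen), locked(d_dock_hall), open(d_lab_dock)} \ {open(d_lab_dock)} = {have(k1), key_at(k3,kitchen), locked(d_dock_hall)}
  ∪ pre   = {have(k1), key_at(k3,kitchen), locked(d_dock_hall)} ∪ {have(k3), locked(d_lab_dock)}
          = {have(k1), have(k3), key_at(k3,kitchen), locked(d_dock_hall), locked(d_lab_dock)}

== RESULT ==
["have(k1)", "have(k3)", "key_at(k3,kitchen)", "locked(d_dock_hall)", "locked(d_lab_dock)"]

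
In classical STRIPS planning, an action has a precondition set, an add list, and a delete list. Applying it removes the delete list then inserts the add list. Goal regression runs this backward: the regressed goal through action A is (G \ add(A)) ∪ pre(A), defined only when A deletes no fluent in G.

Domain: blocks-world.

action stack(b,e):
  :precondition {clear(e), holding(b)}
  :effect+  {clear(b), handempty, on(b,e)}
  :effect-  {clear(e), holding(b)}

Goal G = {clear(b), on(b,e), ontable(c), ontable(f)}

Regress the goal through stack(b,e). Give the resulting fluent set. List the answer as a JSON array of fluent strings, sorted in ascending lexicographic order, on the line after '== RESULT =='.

Regress:
  G ∩ del = {}  (empty — regression defined)
  G \ add = {clear(b), on(b,e), ontable(c), ontable(f)} \ {clear(b), handempty, on(b,e)} = {ontable(c), ontable(f)}
  ∪ pre   = {ontable(c), ontable(f)} ∪ {clear(e), holding(b)}
          = {clear(e), holding(b), ontable(c), ontable(f)}

== RESULT ==
["clear(e)", "holding(b)", "ontable(c)", "ontable(f)"]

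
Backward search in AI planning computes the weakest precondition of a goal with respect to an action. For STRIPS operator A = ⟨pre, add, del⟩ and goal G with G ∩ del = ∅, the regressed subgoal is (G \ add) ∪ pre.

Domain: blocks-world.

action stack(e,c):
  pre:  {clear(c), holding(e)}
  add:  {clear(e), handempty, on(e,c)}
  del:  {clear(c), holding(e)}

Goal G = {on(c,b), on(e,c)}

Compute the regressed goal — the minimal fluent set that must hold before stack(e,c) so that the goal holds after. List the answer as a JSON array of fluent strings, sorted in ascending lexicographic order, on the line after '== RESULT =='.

Compute (G \ add) ∪ pre:
  G ∩ del = {}  (empty — regression defined)
  G \ add = {on(c,b), on(e,c)} \ {clear(e), handempty, on(e,c)} = {on(c,b)}
  ∪ pre   = {on(c,b)} ∪ {clear(c), holding(e)}
          = {clear(c), holding(e), on(c,b)}

== RESULT ==
["clear(c)", "holding(e)", "on(c,b)"]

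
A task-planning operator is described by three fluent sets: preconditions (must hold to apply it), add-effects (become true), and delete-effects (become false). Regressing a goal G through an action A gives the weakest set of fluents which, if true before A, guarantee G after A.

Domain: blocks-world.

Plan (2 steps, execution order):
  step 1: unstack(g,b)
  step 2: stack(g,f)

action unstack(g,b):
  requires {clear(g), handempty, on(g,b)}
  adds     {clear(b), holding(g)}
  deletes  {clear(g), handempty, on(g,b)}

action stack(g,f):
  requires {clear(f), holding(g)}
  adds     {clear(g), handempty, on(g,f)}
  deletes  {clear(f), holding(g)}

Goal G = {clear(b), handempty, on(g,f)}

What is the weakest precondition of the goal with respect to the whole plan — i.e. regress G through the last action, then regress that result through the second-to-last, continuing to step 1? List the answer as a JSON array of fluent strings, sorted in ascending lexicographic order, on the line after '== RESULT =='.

Regress step by step:
  through step 2 (stack(g,f)): drop {handempty, on(g,f)}, keep {clear(b)}, require {clear(f), holding(g)}
    → {clear(b), clear(f), holding(g)}
  through step 1 (unstack(g,b)): drop {clear(b), holding(g)}, keep {clear(f)}, require {clear(g), handempty, on(g,b)}
    → {clear(f), clear(g), handempty, on(g,b)}

== RESULT ==
["clear(f)", "clear(g)", "handempty", "on(g,b)"]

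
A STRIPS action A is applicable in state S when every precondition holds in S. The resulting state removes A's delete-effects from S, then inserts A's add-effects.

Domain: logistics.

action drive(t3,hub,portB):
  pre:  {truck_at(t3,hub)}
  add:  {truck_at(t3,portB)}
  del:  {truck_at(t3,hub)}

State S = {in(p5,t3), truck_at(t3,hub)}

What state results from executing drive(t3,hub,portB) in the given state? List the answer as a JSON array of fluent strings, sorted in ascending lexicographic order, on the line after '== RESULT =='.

Compute (S \ del) ∪ add:
  pre ⊆ S: {truck_at(t3,hub)} ⊆ S  — applicable
  S \ del = {in(p5,t3)}
  ∪ add   = {in(p5,t3), truck_at(t3,portB)}

== RESULT ==
["in(p5,t3)", "truck_at(t3,portB)"]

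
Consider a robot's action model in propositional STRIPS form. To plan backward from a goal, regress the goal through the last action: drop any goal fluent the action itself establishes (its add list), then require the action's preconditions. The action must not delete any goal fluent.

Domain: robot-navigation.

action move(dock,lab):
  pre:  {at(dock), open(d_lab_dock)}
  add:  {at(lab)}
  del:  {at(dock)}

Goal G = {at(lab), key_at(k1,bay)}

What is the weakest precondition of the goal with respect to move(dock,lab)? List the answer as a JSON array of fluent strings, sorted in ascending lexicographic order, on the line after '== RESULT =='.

Compute (G \ add) ∪ pre:
  G ∩ del = {}  (empty — regression defined)
  G \ add = {at(lab), key_at(k1,bay)} \ {at(lab)} = {key_at(k1,bay)}
  ∪ pre   = {key_at(k1,bay)} ∪ {at(dock), open(d_lab_dock)}
          = {at(dock), key_at(k1,bay), open(d_lab_dock)}

== RESULT ==
["at(dock)", "key_at(k1,bay)", "open(d_lab_dock)"]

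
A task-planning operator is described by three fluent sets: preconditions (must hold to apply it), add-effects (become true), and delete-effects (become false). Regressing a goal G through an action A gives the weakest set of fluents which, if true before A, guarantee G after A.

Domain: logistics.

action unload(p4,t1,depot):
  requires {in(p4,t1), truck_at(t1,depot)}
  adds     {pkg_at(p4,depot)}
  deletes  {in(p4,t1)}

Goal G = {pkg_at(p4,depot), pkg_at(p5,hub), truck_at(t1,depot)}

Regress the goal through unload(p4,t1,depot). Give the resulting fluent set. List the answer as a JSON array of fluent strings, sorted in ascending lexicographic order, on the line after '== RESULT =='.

Compute (G \ add) ∪ pre:
  G ∩ del = {}  (empty — regression defined)
  G \ add = {pkg_at(p4,depot), pkg_at(p5,hub), truck_at(t1,depot)} \ {pkg_at(p4,depot)} = {pkg_at(p5,hub), truck_at(t1,depot)}
  ∪ pre   = {pkg_at(p5,hub), truck_at(t1,depot)} ∪ {in(p4,t1), truck_at(t1,depot)}
          = {in(p4,t1), pkg_at(p5,hub), truck_at(t1,depot)}

== RESULT ==
["in(p4,t1)", "pkg_at(p5,hub)", "truck_at(t1,depot)"]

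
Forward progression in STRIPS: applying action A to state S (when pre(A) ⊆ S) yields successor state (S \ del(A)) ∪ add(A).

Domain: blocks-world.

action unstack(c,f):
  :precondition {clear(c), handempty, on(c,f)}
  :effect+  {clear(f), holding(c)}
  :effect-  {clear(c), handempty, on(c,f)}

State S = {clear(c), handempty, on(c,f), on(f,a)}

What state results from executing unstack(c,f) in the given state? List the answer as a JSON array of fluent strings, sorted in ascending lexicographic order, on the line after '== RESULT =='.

Compute (S \ del) ∪ add:
  pre ⊆ S: {clear(c), handempty, on(c,f)} ⊆ S  — applicable
  S \ del = {on(f,a)}
  ∪ add   = {clear(f), holding(c), on(f,a)}

== RESULT ==
["clear(f)", "holding(c)", "on(f,a)"]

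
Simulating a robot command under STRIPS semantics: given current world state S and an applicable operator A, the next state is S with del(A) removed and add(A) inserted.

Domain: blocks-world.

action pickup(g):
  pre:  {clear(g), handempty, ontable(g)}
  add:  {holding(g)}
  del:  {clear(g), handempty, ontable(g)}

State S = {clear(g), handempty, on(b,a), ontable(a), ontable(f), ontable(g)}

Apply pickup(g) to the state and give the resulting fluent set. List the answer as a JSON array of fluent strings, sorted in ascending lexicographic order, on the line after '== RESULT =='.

Compute (S \ del) ∪ add:
  pre ⊆ S: {clear(g), handempty, ontable(g)} ⊆ S  — applicable
  S \ del = {on(b,a), ontable(a), ontable(f)}
  ∪ add   = {holding(g), on(b,a), ontable(a), ontable(f)}

== RESULT ==
["holding(g)", "on(b,a)", "ontable(a)", "ontable(f)"]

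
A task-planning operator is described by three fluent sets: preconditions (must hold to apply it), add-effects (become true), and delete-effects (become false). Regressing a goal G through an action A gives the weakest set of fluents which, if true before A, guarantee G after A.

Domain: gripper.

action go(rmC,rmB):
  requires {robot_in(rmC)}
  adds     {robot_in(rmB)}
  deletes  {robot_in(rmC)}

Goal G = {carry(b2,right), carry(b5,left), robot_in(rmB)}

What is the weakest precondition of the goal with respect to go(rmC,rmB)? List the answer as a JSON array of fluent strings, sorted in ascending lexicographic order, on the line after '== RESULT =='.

Regress:
  G ∩ del = {}  (empty — regression defined)
  G \ add = {carry(b2,right), carry(b5,left), robot_in(rmB)} \ {robot_in(rmB)} = {carry(b2,right), carry(b5,left)}
  ∪ pre   = {carry(b2,right), carry(b5,left)} ∪ {robot_in(rmC)}
          = {carry(b2,right), carry(b5,left), robot_in(rmC)}

== RESULT ==
["carry(b2,right)", "carry(b5,left)", "robot_in(rmC)"]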